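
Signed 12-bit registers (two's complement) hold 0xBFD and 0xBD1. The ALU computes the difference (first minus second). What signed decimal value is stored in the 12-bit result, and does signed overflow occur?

44; no overflow

0xBFD = 101111111101 = -1027 (signed)
0xBD1 = 101111010001 = -1071 (signed)
Subtract via negate-and-add: invert 101111010001 + 1 = 010000101111 (i.e. 1071).
  101111111101
+ 010000101111
= 000000101100  (discard carry-out 1)
Result 000000101100: MSB = 0 → value 44.
Addends (after negating the subtrahend) have opposite signs, so signed overflow cannot occur.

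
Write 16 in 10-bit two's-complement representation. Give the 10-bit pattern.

0000010000

16 is non-negative, so write it directly in 10 bits: 0000010000.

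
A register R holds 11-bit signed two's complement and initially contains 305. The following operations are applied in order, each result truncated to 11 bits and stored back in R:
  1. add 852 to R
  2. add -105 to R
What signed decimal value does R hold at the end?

-996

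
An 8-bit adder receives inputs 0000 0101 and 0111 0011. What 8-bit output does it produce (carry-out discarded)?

  00000101
+ 01110011
= 01111000

01111000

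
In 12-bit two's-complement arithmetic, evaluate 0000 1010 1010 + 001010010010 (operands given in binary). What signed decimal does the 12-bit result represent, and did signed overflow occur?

0000 1010 1010 → 000010101010 = 170 (signed)
001010010010 = 658 (signed)
  000010101010
+ 001010010010
= 001100111100
Result 001100111100: MSB = 0 → value 828.
Both addends are non-negative and so is the stored result: no signed overflow.

828; no overflow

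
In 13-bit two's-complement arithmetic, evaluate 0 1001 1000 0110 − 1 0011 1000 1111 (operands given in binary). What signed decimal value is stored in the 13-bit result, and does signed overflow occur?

-2569; overflow

0 1001 1000 0110 → 0100110000110 = 2438 (signed)
1 0011 1000 1111 → 1001110001111 = -3185 (signed)
Subtract via negate-and-add: invert 1001110001111 + 1 = 0110001110001 (i.e. 3185).
  0100110000110
+ 0110001110001
= 1010111110111
Result 1010111110111: MSB = 1 → 5623 − 8192 = -2569.
Both addends (after negating the subtrahend) are non-negative but the stored result is negative: signed overflow. The true value 2438 − (-3185) = 5623 lies outside [-4096, 4095].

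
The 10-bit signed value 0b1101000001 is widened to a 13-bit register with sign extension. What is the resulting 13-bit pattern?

1111101000001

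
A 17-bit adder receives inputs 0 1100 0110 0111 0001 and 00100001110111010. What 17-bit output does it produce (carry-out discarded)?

  01100011001110001
+ 00100001110111010
= 10000101000101011

10000101000101011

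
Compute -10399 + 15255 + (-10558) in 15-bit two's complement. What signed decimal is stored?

-5702

-10399 + 15255 = 4856 (001001011111000)
4856 + (-10558) = -5702 (110100110111010)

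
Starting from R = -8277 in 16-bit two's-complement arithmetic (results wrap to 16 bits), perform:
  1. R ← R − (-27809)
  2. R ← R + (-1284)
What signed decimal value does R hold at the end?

Start: R = -8277 = 1101111110101011.
R = -8277 − (-27809) = 19532 = 0100110001001100
R = 19532 + (-1284) = 18248 = 0100011101001000

18248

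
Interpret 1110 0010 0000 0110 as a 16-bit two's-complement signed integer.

-7674

MSB is 1, so the value is negative.
Invert: 0001110111111001. Add 1: 0001110111111010 = 7674. So the value is −7674.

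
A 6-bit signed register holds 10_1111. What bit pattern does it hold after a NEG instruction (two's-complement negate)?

010001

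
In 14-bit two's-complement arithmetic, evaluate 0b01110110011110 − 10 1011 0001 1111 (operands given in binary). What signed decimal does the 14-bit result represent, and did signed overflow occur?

0b01110110011110 → 01110110011110 = 7582 (signed)
10 1011 0001 1111 → 10101100011111 = -5345 (signed)
Subtract via negate-and-add: invert 10101100011111 + 1 = 01010011100001 (i.e. 5345).
  01110110011110
+ 01010011100001
= 11001001111111
Result 11001001111111: MSB = 1 → 12927 − 16384 = -3457.
Both addends (after negating the subtrahend) are non-negative but the stored result is negative: signed overflow. The true value 7582 − (-5345) = 12927 lies outside [-8192, 8191].

-3457; overflow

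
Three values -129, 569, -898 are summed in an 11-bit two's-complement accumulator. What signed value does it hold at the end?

-458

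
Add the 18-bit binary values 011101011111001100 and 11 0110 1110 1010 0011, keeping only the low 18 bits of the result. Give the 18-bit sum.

010100011001101111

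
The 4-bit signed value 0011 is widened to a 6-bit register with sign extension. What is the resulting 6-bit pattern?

000011

MSB of 0011 is 0; replicate it into the new high bits.
00|0011 → 000011 (still 3).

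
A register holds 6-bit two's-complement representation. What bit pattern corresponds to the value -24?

101000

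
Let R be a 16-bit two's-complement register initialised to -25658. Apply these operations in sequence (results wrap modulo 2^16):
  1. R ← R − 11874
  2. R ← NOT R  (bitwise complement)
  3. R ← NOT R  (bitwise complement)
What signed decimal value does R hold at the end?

28004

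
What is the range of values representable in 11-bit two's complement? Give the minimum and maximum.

Minimum: −2^10 = -1024.
Maximum: 2^10 − 1 = 1023.

min = -1024, max = 1023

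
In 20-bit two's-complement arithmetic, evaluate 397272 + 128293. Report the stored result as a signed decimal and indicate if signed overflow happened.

397272 → 01100000111111011000
128293 → 00011111010100100101
  01100000111111011000
+ 00011111010100100101
= 10000000010011111101
Result 10000000010011111101: MSB = 1 → 525565 − 1048576 = -523011.
Both addends are non-negative but the stored result is negative: signed overflow. The true value 397272 + 128293 = 525565 lies outside [-524288, 524287].

-523011; overflow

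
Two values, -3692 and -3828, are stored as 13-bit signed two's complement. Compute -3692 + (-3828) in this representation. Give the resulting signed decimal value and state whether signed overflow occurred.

672; overflow

-3692 → 1000110010100
-3828 → 1000100001100
  1000110010100
+ 1000100001100
= 0001010100000  (discard carry-out 1)
Result 0001010100000: MSB = 0 → value 672.
Both addends are negative but the stored result is non-negative: signed overflow. The true value -3692 + (-3828) = -7520 lies outside [-4096, 4095].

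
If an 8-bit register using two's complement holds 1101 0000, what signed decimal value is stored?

-48

MSB is 1, so the value is negative.
Unsigned reading: 208. Subtract 2^8 = 256: 208 − 256 = -48.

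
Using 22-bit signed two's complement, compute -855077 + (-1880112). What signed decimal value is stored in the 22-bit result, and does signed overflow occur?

-855077 → 1100101111001111011011
-1880112 → 1000110100111111010000
  1100101111001111011011
+ 1000110100111111010000
= 0101100100001110101011  (discard carry-out 1)
Result 0101100100001110101011: MSB = 0 → value 1459115.
Both addends are negative but the stored result is non-negative: signed overflow. The true value -855077 + (-1880112) = -2735189 lies outside [-2097152, 2097151].

1459115; overflow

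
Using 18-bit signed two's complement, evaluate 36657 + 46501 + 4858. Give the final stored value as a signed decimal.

88016

36657 + 46501 = 83158 (010100010011010110)
83158 + 4858 = 88016 (010101011111010000)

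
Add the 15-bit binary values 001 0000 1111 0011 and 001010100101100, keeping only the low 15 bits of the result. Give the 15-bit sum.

010011000011111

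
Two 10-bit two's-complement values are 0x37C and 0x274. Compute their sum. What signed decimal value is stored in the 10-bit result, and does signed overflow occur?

0x37C = 1101111100 = -132 (signed)
0x274 = 1001110100 = -396 (signed)
  1101111100
+ 1001110100
= 0111110000  (discard carry-out 1)
Result 0111110000: MSB = 0 → value 496.
Both addends are negative but the stored result is non-negative: signed overflow. The true value -132 + (-396) = -528 lies outside [-512, 511].

496; overflow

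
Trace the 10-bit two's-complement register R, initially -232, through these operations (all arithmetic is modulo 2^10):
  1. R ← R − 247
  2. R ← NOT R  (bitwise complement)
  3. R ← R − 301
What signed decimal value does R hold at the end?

177

Start: R = -232 = 1100011000.
R = -232 − 247 = -479 = 1000100001
R = NOT 1000100001 = 0111011110 = 478
R = 478 − 301 = 177 = 0010110001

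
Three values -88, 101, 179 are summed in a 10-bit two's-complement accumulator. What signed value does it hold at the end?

192

-88 + 101 = 13 (0000001101)
13 + 179 = 192 (0011000000)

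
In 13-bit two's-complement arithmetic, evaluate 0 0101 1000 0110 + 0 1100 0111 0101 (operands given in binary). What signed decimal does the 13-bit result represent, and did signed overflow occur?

0 0101 1000 0110 → 0010110000110 = 1414 (signed)
0 1100 0111 0101 → 0110001110101 = 3189 (signed)
  0010110000110
+ 0110001110101
= 1000111111011
Result 1000111111011: MSB = 1 → 4603 − 8192 = -3589.
Both addends are non-negative but the stored result is negative: signed overflow. The true value 1414 + 3189 = 4603 lies outside [-4096, 4095].

-3589; overflow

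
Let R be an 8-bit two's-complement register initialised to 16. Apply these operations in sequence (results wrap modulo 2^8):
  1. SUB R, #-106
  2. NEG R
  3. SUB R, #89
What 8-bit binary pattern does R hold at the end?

Start: R = 16 = 00010000.
R = 16 − (-106) = 122 = 01111010
R = −(122) = -122 = 10000110
R = -122 − 89 = -211; wraps to 45 = 00101101

00101101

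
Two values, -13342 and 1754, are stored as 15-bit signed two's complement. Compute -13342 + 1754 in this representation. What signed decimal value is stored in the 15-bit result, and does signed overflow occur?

-11588; no overflow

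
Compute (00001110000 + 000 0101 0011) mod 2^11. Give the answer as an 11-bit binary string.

  00001110000
+ 00001010011
= 00011000011

00011000011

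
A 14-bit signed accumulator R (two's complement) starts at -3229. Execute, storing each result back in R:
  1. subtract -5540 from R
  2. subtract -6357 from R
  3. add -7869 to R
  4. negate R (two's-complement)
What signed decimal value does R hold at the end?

-799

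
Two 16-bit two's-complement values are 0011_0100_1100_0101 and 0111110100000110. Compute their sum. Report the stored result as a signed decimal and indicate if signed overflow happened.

0011_0100_1100_0101 → 0011010011000101 = 13509 (signed)
0111110100000110 = 32006 (signed)
  0011010011000101
+ 0111110100000110
= 1011000111001011
Result 1011000111001011: MSB = 1 → 45515 − 65536 = -20021.
Both addends are non-negative but the stored result is negative: signed overflow. The true value 13509 + 32006 = 45515 lies outside [-32768, 32767].

-20021; overflow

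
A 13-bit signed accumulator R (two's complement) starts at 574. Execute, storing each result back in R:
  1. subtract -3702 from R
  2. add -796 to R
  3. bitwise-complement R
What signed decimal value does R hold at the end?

-3481

Start: R = 574 = 0001000111110.
R = 574 − (-3702) = 4276; wraps to -3916 = 1000010110100
R = -3916 + (-796) = -4712; wraps to 3480 = 0110110011000
R = NOT 0110110011000 = 1001001100111 = -3481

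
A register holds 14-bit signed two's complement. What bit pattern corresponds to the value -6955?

10010011010101

|-6955| = 6955 = 01101100101011 in 14 bits.
Invert the bits: 10010011010100. Add 1: 10010011010101.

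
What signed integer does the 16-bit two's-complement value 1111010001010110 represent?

MSB is 1, so the value is negative.
Invert: 0000101110101001. Add 1: 0000101110101010 = 2986. So the value is −2986.

-2986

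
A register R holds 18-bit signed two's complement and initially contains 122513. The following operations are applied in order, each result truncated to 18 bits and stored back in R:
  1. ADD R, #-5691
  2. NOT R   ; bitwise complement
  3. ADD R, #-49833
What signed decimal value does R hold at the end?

95488

Start: R = 122513 = 011101111010010001.
R = 122513 + (-5691) = 116822 = 011100100001010110
R = NOT 011100100001010110 = 100011011110101001 = -116823
R = -116823 + (-49833) = -166656; wraps to 95488 = 010111010100000000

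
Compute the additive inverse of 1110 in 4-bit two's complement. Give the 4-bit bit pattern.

Invert: 0001. Add 1: 0010.

0010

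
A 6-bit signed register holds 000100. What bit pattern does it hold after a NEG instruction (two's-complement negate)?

111100

Invert: 111011. Add 1: 111100.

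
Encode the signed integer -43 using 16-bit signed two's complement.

1111111111010101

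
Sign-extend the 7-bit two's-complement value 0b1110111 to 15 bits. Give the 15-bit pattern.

MSB of 1110111 is 1; replicate it into the new high bits.
11111111|1110111 → 111111111110111 (still -9).

111111111110111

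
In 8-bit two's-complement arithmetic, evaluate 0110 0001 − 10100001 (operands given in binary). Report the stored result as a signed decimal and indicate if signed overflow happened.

-64; overflow

0110 0001 → 01100001 = 97 (signed)
10100001 = -95 (signed)
Subtract via negate-and-add: invert 10100001 + 1 = 01011111 (i.e. 95).
  01100001
+ 01011111
= 11000000
Result 11000000: MSB = 1 → 192 − 256 = -64.
Both addends (after negating the subtrahend) are non-negative but the stored result is negative: signed overflow. The true value 97 − (-95) = 192 lies outside [-128, 127].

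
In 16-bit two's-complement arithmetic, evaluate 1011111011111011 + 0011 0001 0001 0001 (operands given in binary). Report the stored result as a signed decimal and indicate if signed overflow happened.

-4084; no overflow

1011111011111011 = -16645 (signed)
0011 0001 0001 0001 → 0011000100010001 = 12561 (signed)
  1011111011111011
+ 0011000100010001
= 1111000000001100
Result 1111000000001100: MSB = 1 → 61452 − 65536 = -4084.
Addends have opposite signs, so signed overflow cannot occur.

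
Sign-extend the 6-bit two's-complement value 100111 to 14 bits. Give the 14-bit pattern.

MSB of 100111 is 1; replicate it into the new high bits.
11111111|100111 → 11111111100111 (still -25).

11111111100111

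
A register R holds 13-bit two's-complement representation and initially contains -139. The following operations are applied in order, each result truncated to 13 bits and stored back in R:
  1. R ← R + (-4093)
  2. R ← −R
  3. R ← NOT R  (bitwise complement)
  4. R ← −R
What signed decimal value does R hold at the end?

-3959

Start: R = -139 = 1111101110101.
R = -139 + (-4093) = -4232; wraps to 3960 = 0111101111000
R = −(3960) = -3960 = 1000010001000
R = NOT 1000010001000 = 0111101110111 = 3959
R = −(3959) = -3959 = 1000010001001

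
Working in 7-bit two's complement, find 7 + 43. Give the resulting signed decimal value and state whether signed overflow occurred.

50; no overflow

7 → 0000111
43 → 0101011
  0000111
+ 0101011
= 0110010
Result 0110010: MSB = 0 → value 50.
Both addends are non-negative and so is the stored result: no signed overflow.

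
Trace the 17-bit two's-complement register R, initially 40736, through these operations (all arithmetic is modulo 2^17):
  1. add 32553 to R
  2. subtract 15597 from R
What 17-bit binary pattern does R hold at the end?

Start: R = 40736 = 01001111100100000.
R = 40736 + 32553 = 73289; wraps to -57783 = 10001111001001001
R = -57783 − 15597 = -73380; wraps to 57692 = 01110000101011100

01110000101011100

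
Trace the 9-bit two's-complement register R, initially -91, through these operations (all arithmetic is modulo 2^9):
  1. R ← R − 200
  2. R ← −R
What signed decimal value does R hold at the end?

Start: R = -91 = 110100101.
R = -91 − 200 = -291; wraps to 221 = 011011101
R = −(221) = -221 = 100100011

-221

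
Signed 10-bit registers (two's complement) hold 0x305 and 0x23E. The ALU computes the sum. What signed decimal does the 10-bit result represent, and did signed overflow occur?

0x305 = 1100000101 = -251 (signed)
0x23E = 1000111110 = -450 (signed)
  1100000101
+ 1000111110
= 0101000011  (discard carry-out 1)
Result 0101000011: MSB = 0 → value 323.
Both addends are negative but the stored result is non-negative: signed overflow. The true value -251 + (-450) = -701 lies outside [-512, 511].

323; overflow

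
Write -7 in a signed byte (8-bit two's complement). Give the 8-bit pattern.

|-7| = 7 = 00000111 in 8 bits.
Invert the bits: 11111000. Add 1: 11111001.
Check: 11111001 reads as 249 − 256 = -7.

11111001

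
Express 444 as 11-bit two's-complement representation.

444 is non-negative, so write it directly in 11 bits: 00110111100.

00110111100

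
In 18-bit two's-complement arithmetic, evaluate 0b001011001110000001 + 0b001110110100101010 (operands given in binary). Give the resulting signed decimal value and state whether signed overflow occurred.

0b001011001110000001 → 001011001110000001 = 45953 (signed)
0b001110110100101010 → 001110110100101010 = 60714 (signed)
  001011001110000001
+ 001110110100101010
= 011010000010101011
Result 011010000010101011: MSB = 0 → value 106667.
Both addends are non-negative and so is the stored result: no signed overflow.

106667; no overflow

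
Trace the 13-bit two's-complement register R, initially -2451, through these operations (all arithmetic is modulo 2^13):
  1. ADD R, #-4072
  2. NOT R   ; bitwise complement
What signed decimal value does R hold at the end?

Start: R = -2451 = 1011001101101.
R = -2451 + (-4072) = -6523; wraps to 1669 = 0011010000101
R = NOT 0011010000101 = 1100101111010 = -1670

-1670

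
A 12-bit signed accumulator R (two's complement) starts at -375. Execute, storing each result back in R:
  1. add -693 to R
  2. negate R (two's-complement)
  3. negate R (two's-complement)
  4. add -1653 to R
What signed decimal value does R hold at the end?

Start: R = -375 = 111010001001.
R = -375 + (-693) = -1068 = 101111010100
R = −(-1068) = 1068 = 010000101100
R = −(1068) = -1068 = 101111010100
R = -1068 + (-1653) = -2721; wraps to 1375 = 010101011111

1375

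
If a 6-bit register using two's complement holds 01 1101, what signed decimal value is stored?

29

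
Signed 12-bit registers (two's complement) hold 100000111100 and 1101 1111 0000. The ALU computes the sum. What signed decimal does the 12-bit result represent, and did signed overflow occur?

100000111100 = -1988 (signed)
1101 1111 0000 → 110111110000 = -528 (signed)
  100000111100
+ 110111110000
= 011000101100  (discard carry-out 1)
Result 011000101100: MSB = 0 → value 1580.
Both addends are negative but the stored result is non-negative: signed overflow. The true value -1988 + (-528) = -2516 lies outside [-2048, 2047].

1580; overflow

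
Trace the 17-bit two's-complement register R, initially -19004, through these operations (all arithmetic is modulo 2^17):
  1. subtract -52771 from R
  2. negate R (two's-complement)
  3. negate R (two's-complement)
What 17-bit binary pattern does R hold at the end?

01000001111100111

Start: R = -19004 = 11011010111000100.
R = -19004 − (-52771) = 33767 = 01000001111100111
R = −(33767) = -33767 = 10111110000011001
R = −(-33767) = 33767 = 01000001111100111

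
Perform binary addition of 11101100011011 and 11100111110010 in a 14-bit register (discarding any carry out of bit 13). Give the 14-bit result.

  11101100011011
+ 11100111110010
= 11010100001101  (discard carry-out 1)

11010100001101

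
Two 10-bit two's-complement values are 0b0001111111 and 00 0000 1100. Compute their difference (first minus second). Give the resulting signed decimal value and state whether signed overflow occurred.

0b0001111111 → 0001111111 = 127 (signed)
00 0000 1100 → 0000001100 = 12 (signed)
Subtract via negate-and-add: invert 0000001100 + 1 = 1111110100 (i.e. -12).
  0001111111
+ 1111110100
= 0001110011  (discard carry-out 1)
Result 0001110011: MSB = 0 → value 115.
Addends (after negating the subtrahend) have opposite signs, so signed overflow cannot occur.

115; no overflow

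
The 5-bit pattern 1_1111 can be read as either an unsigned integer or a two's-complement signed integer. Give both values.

Unsigned: 11111 = 31.
Signed: MSB=1 → 31 − 32 = -1.

unsigned = 31, signed = -1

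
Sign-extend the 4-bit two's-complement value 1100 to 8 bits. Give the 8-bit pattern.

MSB of 1100 is 1; replicate it into the new high bits.
1111|1100 → 11111100 (still -4).

11111100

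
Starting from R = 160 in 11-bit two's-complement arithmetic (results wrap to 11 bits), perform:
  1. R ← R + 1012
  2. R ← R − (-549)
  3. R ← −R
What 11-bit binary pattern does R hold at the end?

Start: R = 160 = 00010100000.
R = 160 + 1012 = 1172; wraps to -876 = 10010010100
R = -876 − (-549) = -327 = 11010111001
R = −(-327) = 327 = 00101000111

00101000111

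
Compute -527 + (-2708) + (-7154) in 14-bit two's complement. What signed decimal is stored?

5995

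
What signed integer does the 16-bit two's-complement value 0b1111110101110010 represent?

-654

MSB is 1, so the value is negative.
Unsigned reading: 64882. Subtract 2^16 = 65536: 64882 − 65536 = -654.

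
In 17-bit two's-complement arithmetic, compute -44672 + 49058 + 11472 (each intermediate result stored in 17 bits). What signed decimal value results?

15858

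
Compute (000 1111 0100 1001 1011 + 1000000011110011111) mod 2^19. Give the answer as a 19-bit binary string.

1001111110000111010

  0001111010010011011
+ 1000000011110011111
= 1001111110000111010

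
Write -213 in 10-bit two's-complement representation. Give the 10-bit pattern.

1100101011

|-213| = 213 = 0011010101 in 10 bits.
Invert the bits: 1100101010. Add 1: 1100101011.
Check: 1100101011 reads as 811 − 1024 = -213.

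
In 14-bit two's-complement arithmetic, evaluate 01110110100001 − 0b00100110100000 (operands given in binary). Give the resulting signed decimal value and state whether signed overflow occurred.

01110110100001 = 7585 (signed)
0b00100110100000 → 00100110100000 = 2464 (signed)
Subtract via negate-and-add: invert 00100110100000 + 1 = 11011001100000 (i.e. -2464).
  01110110100001
+ 11011001100000
= 01010000000001  (discard carry-out 1)
Result 01010000000001: MSB = 0 → value 5121.
Addends (after negating the subtrahend) have opposite signs, so signed overflow cannot occur.

5121; no overflow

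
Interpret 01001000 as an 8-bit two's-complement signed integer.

72

MSB is 0, so the value is non-negative: 01001000 = 72.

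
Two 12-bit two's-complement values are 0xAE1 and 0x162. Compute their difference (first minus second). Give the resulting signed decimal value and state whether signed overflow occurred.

-1665; no overflow

0xAE1 = 101011100001 = -1311 (signed)
0x162 = 000101100010 = 354 (signed)
Subtract via negate-and-add: invert 000101100010 + 1 = 111010011110 (i.e. -354).
  101011100001
+ 111010011110
= 100101111111  (discard carry-out 1)
Result 100101111111: MSB = 1 → 2431 − 4096 = -1665.
Both addends (after negating the subtrahend) are negative and so is the stored result: no signed overflow.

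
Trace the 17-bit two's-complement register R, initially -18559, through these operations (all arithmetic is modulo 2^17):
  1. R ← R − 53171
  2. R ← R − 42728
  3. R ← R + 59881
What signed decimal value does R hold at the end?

-54577

Start: R = -18559 = 11011011110000001.
R = -18559 − 53171 = -71730; wraps to 59342 = 01110011111001110
R = 59342 − 42728 = 16614 = 00100000011100110
R = 16614 + 59881 = 76495; wraps to -54577 = 10010101011001111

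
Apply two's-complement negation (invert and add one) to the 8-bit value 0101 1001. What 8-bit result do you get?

10100111

Invert: 10100110. Add 1: 10100111.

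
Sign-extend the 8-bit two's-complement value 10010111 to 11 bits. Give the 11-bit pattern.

11110010111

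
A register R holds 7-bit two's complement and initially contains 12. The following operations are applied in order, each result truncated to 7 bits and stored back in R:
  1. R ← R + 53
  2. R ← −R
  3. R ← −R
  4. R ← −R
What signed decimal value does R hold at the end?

Start: R = 12 = 0001100.
R = 12 + 53 = 65; wraps to -63 = 1000001
R = −(-63) = 63 = 0111111
R = −(63) = -63 = 1000001
R = −(-63) = 63 = 0111111

63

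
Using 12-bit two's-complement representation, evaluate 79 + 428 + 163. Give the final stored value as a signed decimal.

79 + 428 = 507 (000111111011)
507 + 163 = 670 (001010011110)

670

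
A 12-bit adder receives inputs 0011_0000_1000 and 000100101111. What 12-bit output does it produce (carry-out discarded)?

  001100001000
+ 000100101111
= 010000110111

010000110111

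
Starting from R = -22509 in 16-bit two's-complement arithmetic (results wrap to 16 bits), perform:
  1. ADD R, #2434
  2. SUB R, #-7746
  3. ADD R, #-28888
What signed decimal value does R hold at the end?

24319

Start: R = -22509 = 1010100000010011.
R = -22509 + 2434 = -20075 = 1011000110010101
R = -20075 − (-7746) = -12329 = 1100111111010111
R = -12329 + (-28888) = -41217; wraps to 24319 = 0101111011111111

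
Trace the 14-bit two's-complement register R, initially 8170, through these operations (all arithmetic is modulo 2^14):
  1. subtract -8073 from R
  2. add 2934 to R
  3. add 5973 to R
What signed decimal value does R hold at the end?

-7618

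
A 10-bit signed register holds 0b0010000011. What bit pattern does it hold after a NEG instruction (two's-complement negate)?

1101111101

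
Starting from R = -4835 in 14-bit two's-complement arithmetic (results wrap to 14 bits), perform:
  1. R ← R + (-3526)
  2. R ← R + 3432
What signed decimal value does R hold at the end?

-4929

Start: R = -4835 = 10110100011101.
R = -4835 + (-3526) = -8361; wraps to 8023 = 01111101010111
R = 8023 + 3432 = 11455; wraps to -4929 = 10110010111111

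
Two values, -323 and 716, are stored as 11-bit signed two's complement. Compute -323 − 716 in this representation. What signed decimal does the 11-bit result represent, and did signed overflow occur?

1009; overflow

-323 → 11010111101
716 → 01011001100
Subtract via negate-and-add: invert 01011001100 + 1 = 10100110100 (i.e. -716).
  11010111101
+ 10100110100
= 01111110001  (discard carry-out 1)
Result 01111110001: MSB = 0 → value 1009.
Both addends (after negating the subtrahend) are negative but the stored result is non-negative: signed overflow. The true value -323 − 716 = -1039 lies outside [-1024, 1023].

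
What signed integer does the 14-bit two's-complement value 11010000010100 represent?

MSB is 1, so the value is negative.
Invert: 00101111101011. Add 1: 00101111101100 = 3052. So the value is −3052.

-3052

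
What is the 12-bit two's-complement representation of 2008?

2008 is non-negative, so write it directly in 12 bits: 011111011000.

011111011000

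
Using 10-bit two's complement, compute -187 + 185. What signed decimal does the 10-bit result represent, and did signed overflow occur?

-2; no overflow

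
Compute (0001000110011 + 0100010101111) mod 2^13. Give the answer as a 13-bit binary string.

0101011100010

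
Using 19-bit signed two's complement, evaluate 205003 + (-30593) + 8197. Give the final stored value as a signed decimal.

182607

205003 + (-30593) = 174410 (0101010100101001010)
174410 + 8197 = 182607 (0101100100101001111)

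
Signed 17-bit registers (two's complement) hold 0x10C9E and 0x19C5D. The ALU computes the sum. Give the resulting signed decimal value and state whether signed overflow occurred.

0x10C9E = 10000110010011110 = -62306 (signed)
0x19C5D = 11001110001011101 = -25507 (signed)
  10000110010011110
+ 11001110001011101
= 01010100011111011  (discard carry-out 1)
Result 01010100011111011: MSB = 0 → value 43259.
Both addends are negative but the stored result is non-negative: signed overflow. The true value -62306 + (-25507) = -87813 lies outside [-65536, 65535].

43259; overflow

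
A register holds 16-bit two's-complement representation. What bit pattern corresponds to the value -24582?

|-24582| = 24582 = 0110000000000110 in 16 bits.
Invert the bits: 1001111111111001. Add 1: 1001111111111010.

1001111111111010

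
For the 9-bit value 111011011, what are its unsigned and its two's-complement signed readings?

Unsigned: 111011011 = 475.
Signed: MSB=1 → 475 − 512 = -37.

unsigned = 475, signed = -37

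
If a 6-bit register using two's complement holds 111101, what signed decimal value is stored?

MSB is 1, so the value is negative.
Invert: 000010. Add 1: 000011 = 3. So the value is −3.

-3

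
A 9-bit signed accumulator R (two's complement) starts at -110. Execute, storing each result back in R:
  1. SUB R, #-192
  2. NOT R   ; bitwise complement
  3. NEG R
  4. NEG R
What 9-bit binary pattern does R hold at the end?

Start: R = -110 = 110010010.
R = -110 − (-192) = 82 = 001010010
R = NOT 001010010 = 110101101 = -83
R = −(-83) = 83 = 001010011
R = −(83) = -83 = 110101101

110101101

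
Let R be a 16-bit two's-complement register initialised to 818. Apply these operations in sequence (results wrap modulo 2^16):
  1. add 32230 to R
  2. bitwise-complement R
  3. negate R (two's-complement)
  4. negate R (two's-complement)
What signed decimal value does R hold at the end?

Start: R = 818 = 0000001100110010.
R = 818 + 32230 = 33048; wraps to -32488 = 1000000100011000
R = NOT 1000000100011000 = 0111111011100111 = 32487
R = −(32487) = -32487 = 1000000100011001
R = −(-32487) = 32487 = 0111111011100111

32487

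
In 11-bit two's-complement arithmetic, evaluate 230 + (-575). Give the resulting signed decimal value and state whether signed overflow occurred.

-345; no overflow

230 → 00011100110
-575 → 10111000001
  00011100110
+ 10111000001
= 11010100111
Result 11010100111: MSB = 1 → 1703 − 2048 = -345.
Addends have opposite signs, so signed overflow cannot occur.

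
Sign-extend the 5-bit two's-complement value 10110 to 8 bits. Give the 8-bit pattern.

11110110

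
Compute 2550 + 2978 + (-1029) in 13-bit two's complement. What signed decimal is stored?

-3693

2550 + 2978 = 5528 → wraps to -2664 (1010110011000)
-2664 + (-1029) = -3693 (1000110010011)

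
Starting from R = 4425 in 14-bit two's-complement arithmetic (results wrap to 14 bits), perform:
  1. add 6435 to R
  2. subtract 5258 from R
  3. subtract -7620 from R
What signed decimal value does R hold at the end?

Start: R = 4425 = 01000101001001.
R = 4425 + 6435 = 10860; wraps to -5524 = 10101001101100
R = -5524 − 5258 = -10782; wraps to 5602 = 01010111100010
R = 5602 − (-7620) = 13222; wraps to -3162 = 11001110100110

-3162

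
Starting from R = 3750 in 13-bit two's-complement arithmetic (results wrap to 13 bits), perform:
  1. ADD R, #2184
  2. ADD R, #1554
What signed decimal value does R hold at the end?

-704

Start: R = 3750 = 0111010100110.
R = 3750 + 2184 = 5934; wraps to -2258 = 1011100101110
R = -2258 + 1554 = -704 = 1110101000000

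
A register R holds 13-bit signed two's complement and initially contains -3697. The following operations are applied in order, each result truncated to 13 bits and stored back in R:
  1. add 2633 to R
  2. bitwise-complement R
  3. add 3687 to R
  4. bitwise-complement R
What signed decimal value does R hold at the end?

Start: R = -3697 = 1000110001111.
R = -3697 + 2633 = -1064 = 1101111011000
R = NOT 1101111011000 = 0010000100111 = 1063
R = 1063 + 3687 = 4750; wraps to -3442 = 1001010001110
R = NOT 1001010001110 = 0110101110001 = 3441

3441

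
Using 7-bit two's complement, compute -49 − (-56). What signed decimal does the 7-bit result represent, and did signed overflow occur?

-49 → 1001111
-56 → 1001000
Subtract via negate-and-add: invert 1001000 + 1 = 0111000 (i.e. 56).
  1001111
+ 0111000
= 0000111  (discard carry-out 1)
Result 0000111: MSB = 0 → value 7.
Addends (after negating the subtrahend) have opposite signs, so signed overflow cannot occur.

7; no overflow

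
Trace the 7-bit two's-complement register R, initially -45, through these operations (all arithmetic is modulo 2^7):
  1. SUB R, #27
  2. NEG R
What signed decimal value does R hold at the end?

-56

Start: R = -45 = 1010011.
R = -45 − 27 = -72; wraps to 56 = 0111000
R = −(56) = -56 = 1001000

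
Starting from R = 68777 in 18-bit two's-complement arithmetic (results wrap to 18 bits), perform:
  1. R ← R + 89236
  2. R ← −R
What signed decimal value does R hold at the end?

104131

Start: R = 68777 = 010000110010101001.
R = 68777 + 89236 = 158013; wraps to -104131 = 100110100100111101
R = −(-104131) = 104131 = 011001011011000011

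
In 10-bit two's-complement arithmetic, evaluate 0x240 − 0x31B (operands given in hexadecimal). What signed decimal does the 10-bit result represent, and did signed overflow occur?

-219; no overflow

0x240 = 1001000000 = -448 (signed)
0x31B = 1100011011 = -229 (signed)
Subtract via negate-and-add: invert 1100011011 + 1 = 0011100101 (i.e. 229).
  1001000000
+ 0011100101
= 1100100101
Result 1100100101: MSB = 1 → 805 − 1024 = -219.
Addends (after negating the subtrahend) have opposite signs, so signed overflow cannot occur.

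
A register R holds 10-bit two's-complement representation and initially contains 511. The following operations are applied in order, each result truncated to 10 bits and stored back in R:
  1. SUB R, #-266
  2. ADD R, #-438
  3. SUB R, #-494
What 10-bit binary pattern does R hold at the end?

1101000001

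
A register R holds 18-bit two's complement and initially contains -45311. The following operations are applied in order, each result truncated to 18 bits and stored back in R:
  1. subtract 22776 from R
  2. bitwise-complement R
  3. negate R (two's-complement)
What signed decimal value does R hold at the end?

Start: R = -45311 = 110100111100000001.
R = -45311 − 22776 = -68087 = 101111011000001001
R = NOT 101111011000001001 = 010000100111110110 = 68086
R = −(68086) = -68086 = 101111011000001010

-68086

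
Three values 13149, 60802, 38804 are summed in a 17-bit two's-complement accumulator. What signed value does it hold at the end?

-18317

13149 + 60802 = 73951 → wraps to -57121 (10010000011011111)
-57121 + 38804 = -18317 (11011100001110011)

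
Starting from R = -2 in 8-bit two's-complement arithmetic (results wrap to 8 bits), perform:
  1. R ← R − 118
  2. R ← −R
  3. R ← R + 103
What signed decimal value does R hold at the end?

-33

Start: R = -2 = 11111110.
R = -2 − 118 = -120 = 10001000
R = −(-120) = 120 = 01111000
R = 120 + 103 = 223; wraps to -33 = 11011111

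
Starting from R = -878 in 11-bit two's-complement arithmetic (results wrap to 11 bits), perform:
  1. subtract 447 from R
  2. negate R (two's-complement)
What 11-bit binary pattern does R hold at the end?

Start: R = -878 = 10010010010.
R = -878 − 447 = -1325; wraps to 723 = 01011010011
R = −(723) = -723 = 10100101101

10100101101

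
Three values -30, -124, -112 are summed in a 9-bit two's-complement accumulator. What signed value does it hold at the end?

246

-30 + (-124) = -154 (101100110)
-154 + (-112) = -266 → wraps to 246 (011110110)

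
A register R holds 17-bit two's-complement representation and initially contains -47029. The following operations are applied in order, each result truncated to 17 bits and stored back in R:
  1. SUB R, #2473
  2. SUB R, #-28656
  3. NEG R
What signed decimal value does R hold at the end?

20846

Start: R = -47029 = 10100100001001011.
R = -47029 − 2473 = -49502 = 10011111010100010
R = -49502 − (-28656) = -20846 = 11010111010010010
R = −(-20846) = 20846 = 00101000101101110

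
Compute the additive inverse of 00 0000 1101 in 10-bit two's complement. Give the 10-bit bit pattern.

1111110011

Invert: 1111110010. Add 1: 1111110011.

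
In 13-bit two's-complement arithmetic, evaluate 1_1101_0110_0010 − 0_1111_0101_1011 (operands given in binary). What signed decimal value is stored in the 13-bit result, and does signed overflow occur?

1_1101_0110_0010 → 1110101100010 = -670 (signed)
0_1111_0101_1011 → 0111101011011 = 3931 (signed)
Subtract via negate-and-add: invert 0111101011011 + 1 = 1000010100101 (i.e. -3931).
  1110101100010
+ 1000010100101
= 0111000000111  (discard carry-out 1)
Result 0111000000111: MSB = 0 → value 3591.
Both addends (after negating the subtrahend) are negative but the stored result is non-negative: signed overflow. The true value -670 − 3931 = -4601 lies outside [-4096, 4095].

3591; overflow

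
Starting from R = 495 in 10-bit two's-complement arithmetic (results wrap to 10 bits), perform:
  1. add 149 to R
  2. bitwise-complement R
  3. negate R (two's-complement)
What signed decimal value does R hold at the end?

Start: R = 495 = 0111101111.
R = 495 + 149 = 644; wraps to -380 = 1010000100
R = NOT 1010000100 = 0101111011 = 379
R = −(379) = -379 = 1010000101

-379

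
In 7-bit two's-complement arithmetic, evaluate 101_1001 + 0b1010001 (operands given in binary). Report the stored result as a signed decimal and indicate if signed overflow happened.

101_1001 → 1011001 = -39 (signed)
0b1010001 → 1010001 = -47 (signed)
  1011001
+ 1010001
= 0101010  (discard carry-out 1)
Result 0101010: MSB = 0 → value 42.
Both addends are negative but the stored result is non-negative: signed overflow. The true value -39 + (-47) = -86 lies outside [-64, 63].

42; overflow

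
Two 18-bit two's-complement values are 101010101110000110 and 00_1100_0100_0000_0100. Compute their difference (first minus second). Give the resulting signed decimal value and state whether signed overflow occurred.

124802; overflow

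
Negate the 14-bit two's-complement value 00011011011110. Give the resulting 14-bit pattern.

11100100100010

Invert: 11100100100001. Add 1: 11100100100010.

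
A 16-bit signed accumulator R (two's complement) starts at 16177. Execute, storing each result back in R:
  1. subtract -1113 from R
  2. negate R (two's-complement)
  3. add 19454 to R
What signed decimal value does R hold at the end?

Start: R = 16177 = 0011111100110001.
R = 16177 − (-1113) = 17290 = 0100001110001010
R = −(17290) = -17290 = 1011110001110110
R = -17290 + 19454 = 2164 = 0000100001110100

2164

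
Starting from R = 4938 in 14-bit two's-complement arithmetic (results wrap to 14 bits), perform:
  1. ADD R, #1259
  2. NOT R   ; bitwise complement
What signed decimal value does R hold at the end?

-6198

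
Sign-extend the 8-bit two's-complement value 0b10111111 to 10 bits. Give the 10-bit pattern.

1110111111

MSB of 10111111 is 1; replicate it into the new high bits.
11|10111111 → 1110111111 (still -65).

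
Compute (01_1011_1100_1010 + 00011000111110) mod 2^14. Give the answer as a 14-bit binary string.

  01101111001010
+ 00011000111110
= 10001000001000

10001000001000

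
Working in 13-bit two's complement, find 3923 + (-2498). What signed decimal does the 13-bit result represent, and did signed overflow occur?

3923 → 0111101010011
-2498 → 1011000111110
  0111101010011
+ 1011000111110
= 0010110010001  (discard carry-out 1)
Result 0010110010001: MSB = 0 → value 1425.
Addends have opposite signs, so signed overflow cannot occur.

1425; no overflow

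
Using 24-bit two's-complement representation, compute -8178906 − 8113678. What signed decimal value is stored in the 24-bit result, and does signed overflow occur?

-8178906 → 100000110011001100100110
8113678 → 011110111100111000001110
Subtract via negate-and-add: invert 011110111100111000001110 + 1 = 100001000011000111110010 (i.e. -8113678).
  100000110011001100100110
+ 100001000011000111110010
= 000001110110010100011000  (discard carry-out 1)
Result 000001110110010100011000: MSB = 0 → value 484632.
Both addends (after negating the subtrahend) are negative but the stored result is non-negative: signed overflow. The true value -8178906 − 8113678 = -16292584 lies outside [-8388608, 8388607].

484632; overflow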